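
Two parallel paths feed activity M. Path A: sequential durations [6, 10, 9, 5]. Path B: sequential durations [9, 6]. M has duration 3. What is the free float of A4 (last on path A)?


ES(A4) = sum of predecessors on chain A = 25
EF(A4) = ES + duration = 25 + 5 = 30
Successor of A4 is M. ES(M) = max(sum(A), sum(B)) = max(30, 15) = 30
Free float = ES(successor) - EF(current) = 30 - 30 = 0

0


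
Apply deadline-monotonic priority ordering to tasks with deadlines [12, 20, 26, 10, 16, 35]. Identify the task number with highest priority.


Sort tasks by relative deadline (ascending):
  Task 4: deadline = 10
  Task 1: deadline = 12
  Task 5: deadline = 16
  Task 2: deadline = 20
  Task 3: deadline = 26
  Task 6: deadline = 35
Priority order (highest first): [4, 1, 5, 2, 3, 6]
Highest priority task = 4

4


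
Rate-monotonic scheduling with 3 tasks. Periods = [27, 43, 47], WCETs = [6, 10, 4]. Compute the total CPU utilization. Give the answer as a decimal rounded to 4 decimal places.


Compute individual utilizations (exact fractions):
  Task 1: C/T = 6/27 = 2/9 (approx. 0.2222)
  Task 2: C/T = 10/43 (approx. 0.2326)
  Task 3: C/T = 4/47 (approx. 0.0851)
Total utilization U = 2/9 + 10/43 + 4/47 = 9820/18189
Rounded to 4 decimal places: U = 0.5399
RM (Liu & Layland) bound for 3 tasks = 0.779763; compare with U = 9820/18189 (approx. 0.539887)
U <= bound, so schedulable by RM sufficient condition.

0.5399


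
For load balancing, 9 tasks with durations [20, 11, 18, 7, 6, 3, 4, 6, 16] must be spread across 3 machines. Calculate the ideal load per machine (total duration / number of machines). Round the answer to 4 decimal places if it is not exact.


Total processing time = 20 + 11 + 18 + 7 + 6 + 3 + 4 + 6 + 16 = 91
Number of machines = 3
Ideal balanced load = 91 / 3 = 30.3333

30.3333


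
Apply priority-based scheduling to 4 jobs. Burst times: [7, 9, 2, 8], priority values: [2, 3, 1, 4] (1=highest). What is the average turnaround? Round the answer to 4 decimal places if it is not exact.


Sort by priority (ascending = highest first):
Order: [(1, 2), (2, 7), (3, 9), (4, 8)]
Completion times:
  Priority 1, burst=2, C=2
  Priority 2, burst=7, C=9
  Priority 3, burst=9, C=18
  Priority 4, burst=8, C=26
Average turnaround = 55/4 = 13.75

13.75


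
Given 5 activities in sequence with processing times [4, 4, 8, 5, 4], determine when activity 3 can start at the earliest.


Activity 3 starts after activities 1 through 2 complete.
Predecessor durations: [4, 4]
ES = 4 + 4 = 8

8


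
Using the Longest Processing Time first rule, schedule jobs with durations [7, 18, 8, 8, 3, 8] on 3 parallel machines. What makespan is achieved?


Sort jobs in decreasing order (LPT): [18, 8, 8, 8, 7, 3]
Assign each job to the least loaded machine:
  Machine 1: jobs [18], load = 18
  Machine 2: jobs [8, 8], load = 16
  Machine 3: jobs [8, 7, 3], load = 18
Makespan = max load = 18

18


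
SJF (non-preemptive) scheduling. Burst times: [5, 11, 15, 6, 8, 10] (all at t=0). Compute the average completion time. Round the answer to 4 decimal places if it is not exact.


SJF order (ascending): [5, 6, 8, 10, 11, 15]
Completion times:
  Job 1: burst=5, C=5
  Job 2: burst=6, C=11
  Job 3: burst=8, C=19
  Job 4: burst=10, C=29
  Job 5: burst=11, C=40
  Job 6: burst=15, C=55
Average completion = 159/6 = 26.5

26.5


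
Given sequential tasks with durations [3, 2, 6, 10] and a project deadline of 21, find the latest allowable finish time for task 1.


LF(activity 1) = deadline - sum of successor durations
Successors: activities 2 through 4 with durations [2, 6, 10]
Sum of successor durations = 18
LF = 21 - 18 = 3

3


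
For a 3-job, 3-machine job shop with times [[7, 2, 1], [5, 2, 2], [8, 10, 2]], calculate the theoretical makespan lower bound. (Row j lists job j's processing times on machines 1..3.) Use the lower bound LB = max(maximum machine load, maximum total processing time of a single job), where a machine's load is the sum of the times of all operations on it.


Machine loads:
  Machine 1: 7 + 5 + 8 = 20
  Machine 2: 2 + 2 + 10 = 14
  Machine 3: 1 + 2 + 2 = 5
Max machine load = 20
Job totals:
  Job 1: 10
  Job 2: 9
  Job 3: 20
Max job total = 20
Lower bound = max(20, 20) = 20

20


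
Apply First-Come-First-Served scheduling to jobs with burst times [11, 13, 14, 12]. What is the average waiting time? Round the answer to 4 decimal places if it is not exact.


FCFS order (as given): [11, 13, 14, 12]
Waiting times:
  Job 1: wait = 0
  Job 2: wait = 11
  Job 3: wait = 24
  Job 4: wait = 38
Sum of waiting times = 73
Average waiting time = 73/4 = 18.25

18.25


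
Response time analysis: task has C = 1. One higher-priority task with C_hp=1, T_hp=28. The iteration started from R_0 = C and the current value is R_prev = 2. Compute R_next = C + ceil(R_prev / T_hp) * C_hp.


R_next = C + ceil(R_prev / T_hp) * C_hp
ceil(2 / 28) = ceil(0.0714) = 1
Interference = 1 * 1 = 1
R_next = 1 + 1 = 2
R_next = R_prev, so the iteration has converged (response time = 2).

2


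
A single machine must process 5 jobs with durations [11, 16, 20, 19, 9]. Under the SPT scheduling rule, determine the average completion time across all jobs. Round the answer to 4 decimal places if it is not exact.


Sort jobs by processing time (SPT order): [9, 11, 16, 19, 20]
Compute completion times sequentially:
  Job 1: processing = 9, completes at 9
  Job 2: processing = 11, completes at 20
  Job 3: processing = 16, completes at 36
  Job 4: processing = 19, completes at 55
  Job 5: processing = 20, completes at 75
Sum of completion times = 195
Average completion time = 195/5 = 39.0

39.0


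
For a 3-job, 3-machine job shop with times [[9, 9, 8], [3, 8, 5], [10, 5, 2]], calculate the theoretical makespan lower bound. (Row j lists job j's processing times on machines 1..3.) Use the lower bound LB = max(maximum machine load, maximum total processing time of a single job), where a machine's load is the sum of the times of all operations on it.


Machine loads:
  Machine 1: 9 + 3 + 10 = 22
  Machine 2: 9 + 8 + 5 = 22
  Machine 3: 8 + 5 + 2 = 15
Max machine load = 22
Job totals:
  Job 1: 26
  Job 2: 16
  Job 3: 17
Max job total = 26
Lower bound = max(22, 26) = 26

26


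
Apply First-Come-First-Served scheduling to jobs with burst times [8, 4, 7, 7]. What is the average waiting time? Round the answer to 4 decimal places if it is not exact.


FCFS order (as given): [8, 4, 7, 7]
Waiting times:
  Job 1: wait = 0
  Job 2: wait = 8
  Job 3: wait = 12
  Job 4: wait = 19
Sum of waiting times = 39
Average waiting time = 39/4 = 9.75

9.75


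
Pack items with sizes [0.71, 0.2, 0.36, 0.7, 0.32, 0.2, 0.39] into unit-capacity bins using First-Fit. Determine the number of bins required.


Place items sequentially using First-Fit:
  Item 0.71 -> new Bin 1
  Item 0.2 -> Bin 1 (now 0.91)
  Item 0.36 -> new Bin 2
  Item 0.7 -> new Bin 3
  Item 0.32 -> Bin 2 (now 0.68)
  Item 0.2 -> Bin 2 (now 0.88)
  Item 0.39 -> new Bin 4
Total bins used = 4

4


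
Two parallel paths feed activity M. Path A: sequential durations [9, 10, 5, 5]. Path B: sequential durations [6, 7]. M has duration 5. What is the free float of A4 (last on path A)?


ES(A4) = sum of predecessors on chain A = 24
EF(A4) = ES + duration = 24 + 5 = 29
Successor of A4 is M. ES(M) = max(sum(A), sum(B)) = max(29, 13) = 29
Free float = ES(successor) - EF(current) = 29 - 29 = 0

0


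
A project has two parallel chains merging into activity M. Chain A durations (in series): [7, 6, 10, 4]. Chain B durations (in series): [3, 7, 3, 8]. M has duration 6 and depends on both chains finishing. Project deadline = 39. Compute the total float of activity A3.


Forward pass: ES(A3) = sum of predecessors on chain A = 13
EF = ES + duration = 13 + 10 = 23
Backward pass: LF(M) = deadline = 39; LS(M) = 39 - 6 = 33
LF(A3) = LS(M) - sum(successors on chain A) = 33 - 4 = 29
LS = LF - duration = 29 - 10 = 19
Total float = LS - ES = 19 - 13 = 6

6


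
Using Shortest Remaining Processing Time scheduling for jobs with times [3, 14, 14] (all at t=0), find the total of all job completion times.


Since all jobs arrive at t=0, SRPT equals SPT ordering.
SPT order: [3, 14, 14]
Completion times:
  Job 1: p=3, C=3
  Job 2: p=14, C=17
  Job 3: p=14, C=31
Total completion time = 3 + 17 + 31 = 51

51


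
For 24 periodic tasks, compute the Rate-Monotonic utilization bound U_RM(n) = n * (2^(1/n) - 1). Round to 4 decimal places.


Compute 2^(1/24) = 1.0293022366
Subtract 1: 1.0293022366 - 1 = 0.0293022366
Multiply by n: 24 * 0.0293022366 = 0.7032536784
Round to 4 dp: 0.7033

0.7033


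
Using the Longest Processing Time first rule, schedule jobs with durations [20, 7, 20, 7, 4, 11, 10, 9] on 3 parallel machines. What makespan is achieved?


Sort jobs in decreasing order (LPT): [20, 20, 11, 10, 9, 7, 7, 4]
Assign each job to the least loaded machine:
  Machine 1: jobs [20, 9], load = 29
  Machine 2: jobs [20, 7, 4], load = 31
  Machine 3: jobs [11, 10, 7], load = 28
Makespan = max load = 31

31


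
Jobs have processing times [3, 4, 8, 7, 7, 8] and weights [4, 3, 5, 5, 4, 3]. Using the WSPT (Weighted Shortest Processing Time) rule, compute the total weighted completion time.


Compute p/w ratios and sort ascending (WSPT): [(3, 4), (4, 3), (7, 5), (8, 5), (7, 4), (8, 3)]
Compute weighted completion times:
  Job (p=3,w=4): C=3, w*C=4*3=12
  Job (p=4,w=3): C=7, w*C=3*7=21
  Job (p=7,w=5): C=14, w*C=5*14=70
  Job (p=8,w=5): C=22, w*C=5*22=110
  Job (p=7,w=4): C=29, w*C=4*29=116
  Job (p=8,w=3): C=37, w*C=3*37=111
Total weighted completion time = 440

440


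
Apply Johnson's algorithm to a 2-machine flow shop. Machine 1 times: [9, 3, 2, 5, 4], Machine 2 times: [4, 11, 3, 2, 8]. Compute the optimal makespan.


Apply Johnson's rule:
  Group 1 (a <= b): [(3, 2, 3), (2, 3, 11), (5, 4, 8)]
  Group 2 (a > b): [(1, 9, 4), (4, 5, 2)]
Optimal job order: [3, 2, 5, 1, 4]
Schedule:
  Job 3: M1 done at 2, M2 done at 5
  Job 2: M1 done at 5, M2 done at 16
  Job 5: M1 done at 9, M2 done at 24
  Job 1: M1 done at 18, M2 done at 28
  Job 4: M1 done at 23, M2 done at 30
Makespan = 30

30


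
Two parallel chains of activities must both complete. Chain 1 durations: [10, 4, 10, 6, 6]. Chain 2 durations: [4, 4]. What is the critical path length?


Path A total = 10 + 4 + 10 + 6 + 6 = 36
Path B total = 4 + 4 = 8
Critical path = longest path = max(36, 8) = 36

36


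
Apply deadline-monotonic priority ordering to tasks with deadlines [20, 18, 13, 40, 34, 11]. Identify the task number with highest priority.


Sort tasks by relative deadline (ascending):
  Task 6: deadline = 11
  Task 3: deadline = 13
  Task 2: deadline = 18
  Task 1: deadline = 20
  Task 5: deadline = 34
  Task 4: deadline = 40
Priority order (highest first): [6, 3, 2, 1, 5, 4]
Highest priority task = 6

6


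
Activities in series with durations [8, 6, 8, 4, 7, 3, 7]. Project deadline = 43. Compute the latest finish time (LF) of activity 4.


LF(activity 4) = deadline - sum of successor durations
Successors: activities 5 through 7 with durations [7, 3, 7]
Sum of successor durations = 17
LF = 43 - 17 = 26

26


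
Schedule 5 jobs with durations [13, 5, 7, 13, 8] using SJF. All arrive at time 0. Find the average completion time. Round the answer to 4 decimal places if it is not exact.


SJF order (ascending): [5, 7, 8, 13, 13]
Completion times:
  Job 1: burst=5, C=5
  Job 2: burst=7, C=12
  Job 3: burst=8, C=20
  Job 4: burst=13, C=33
  Job 5: burst=13, C=46
Average completion = 116/5 = 23.2

23.2


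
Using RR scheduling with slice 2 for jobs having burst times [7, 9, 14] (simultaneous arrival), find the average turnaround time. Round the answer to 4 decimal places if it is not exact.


Time quantum = 2
Execution trace:
  J1 runs 2 units, time = 2
  J2 runs 2 units, time = 4
  J3 runs 2 units, time = 6
  J1 runs 2 units, time = 8
  J2 runs 2 units, time = 10
  J3 runs 2 units, time = 12
  J1 runs 2 units, time = 14
  J2 runs 2 units, time = 16
  J3 runs 2 units, time = 18
  J1 runs 1 units, time = 19
  J2 runs 2 units, time = 21
  J3 runs 2 units, time = 23
  J2 runs 1 units, time = 24
  J3 runs 2 units, time = 26
  J3 runs 2 units, time = 28
  J3 runs 2 units, time = 30
Finish times: [19, 24, 30]
Average turnaround = 73/3 = 24.3333

24.3333


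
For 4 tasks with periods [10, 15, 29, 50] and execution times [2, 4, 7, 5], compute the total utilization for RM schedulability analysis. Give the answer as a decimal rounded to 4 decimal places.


Compute individual utilizations (exact fractions):
  Task 1: C/T = 2/10 = 1/5 (approx. 0.2)
  Task 2: C/T = 4/15 (approx. 0.2667)
  Task 3: C/T = 7/29 (approx. 0.2414)
  Task 4: C/T = 5/50 = 1/10 (approx. 0.1)
Total utilization U = 1/5 + 4/15 + 7/29 + 1/10 = 703/870
Rounded to 4 decimal places: U = 0.8080
RM (Liu & Layland) bound for 4 tasks = 0.756828; compare with U = 703/870 (approx. 0.808046)
bound < U <= 1, so the RM sufficient condition is not met (inconclusive; an exact test such as response-time analysis is needed).

0.8080


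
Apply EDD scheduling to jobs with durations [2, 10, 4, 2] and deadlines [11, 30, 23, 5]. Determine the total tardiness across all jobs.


Sort by due date (EDD order): [(2, 5), (2, 11), (4, 23), (10, 30)]
Compute completion times and tardiness:
  Job 1: p=2, d=5, C=2, tardiness=max(0,2-5)=0
  Job 2: p=2, d=11, C=4, tardiness=max(0,4-11)=0
  Job 3: p=4, d=23, C=8, tardiness=max(0,8-23)=0
  Job 4: p=10, d=30, C=18, tardiness=max(0,18-30)=0
Total tardiness = 0

0


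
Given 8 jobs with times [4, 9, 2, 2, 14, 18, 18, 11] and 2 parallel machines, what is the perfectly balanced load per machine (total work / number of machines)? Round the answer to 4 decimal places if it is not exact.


Total processing time = 4 + 9 + 2 + 2 + 14 + 18 + 18 + 11 = 78
Number of machines = 2
Ideal balanced load = 78 / 2 = 39.0

39.0


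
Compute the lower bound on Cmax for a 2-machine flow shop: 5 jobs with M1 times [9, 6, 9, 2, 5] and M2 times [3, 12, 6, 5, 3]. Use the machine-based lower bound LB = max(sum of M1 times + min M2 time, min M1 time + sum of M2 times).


LB1 = sum(M1 times) + min(M2 times) = 31 + 3 = 34
LB2 = min(M1 times) + sum(M2 times) = 2 + 29 = 31
Lower bound = max(LB1, LB2) = max(34, 31) = 34

34


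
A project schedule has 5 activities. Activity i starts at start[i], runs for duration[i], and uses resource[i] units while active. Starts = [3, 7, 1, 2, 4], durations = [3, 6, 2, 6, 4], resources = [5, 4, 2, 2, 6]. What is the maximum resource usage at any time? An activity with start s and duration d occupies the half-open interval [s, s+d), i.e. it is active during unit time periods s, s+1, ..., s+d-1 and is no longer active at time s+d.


Each activity i is active on [start_i, start_i + duration_i).
Compute total resource usage per time slot:
  t=0: active resources = [], total = 0
  t=1: active resources = [2], total = 2
  t=2: active resources = [2, 2], total = 4
  t=3: active resources = [5, 2], total = 7
  t=4: active resources = [5, 2, 6], total = 13
  t=5: active resources = [5, 2, 6], total = 13
  t=6: active resources = [2, 6], total = 8
  t=7: active resources = [4, 2, 6], total = 12
  t=8: active resources = [4], total = 4
  t=9: active resources = [4], total = 4
  t=10: active resources = [4], total = 4
  t=11: active resources = [4], total = 4
  t=12: active resources = [4], total = 4
Peak resource demand = 13

13


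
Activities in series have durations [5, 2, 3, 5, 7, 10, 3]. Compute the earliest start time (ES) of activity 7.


Activity 7 starts after activities 1 through 6 complete.
Predecessor durations: [5, 2, 3, 5, 7, 10]
ES = 5 + 2 + 3 + 5 + 7 + 10 = 32

32


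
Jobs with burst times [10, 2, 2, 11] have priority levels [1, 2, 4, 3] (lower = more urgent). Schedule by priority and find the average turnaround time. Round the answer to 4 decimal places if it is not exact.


Sort by priority (ascending = highest first):
Order: [(1, 10), (2, 2), (3, 11), (4, 2)]
Completion times:
  Priority 1, burst=10, C=10
  Priority 2, burst=2, C=12
  Priority 3, burst=11, C=23
  Priority 4, burst=2, C=25
Average turnaround = 70/4 = 17.5

17.5


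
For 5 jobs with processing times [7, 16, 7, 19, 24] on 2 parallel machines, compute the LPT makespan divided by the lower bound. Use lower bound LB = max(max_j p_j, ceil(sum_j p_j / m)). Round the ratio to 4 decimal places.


LPT order: [24, 19, 16, 7, 7]
Machine loads after assignment: [38, 35]
LPT makespan = 38
Lower bound = max(max_job, ceil(total/2)) = max(24, 37) = 37
Ratio = 38 / 37 = 1.027

1.027


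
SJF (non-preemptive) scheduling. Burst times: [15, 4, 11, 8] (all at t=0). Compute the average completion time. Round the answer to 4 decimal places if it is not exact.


SJF order (ascending): [4, 8, 11, 15]
Completion times:
  Job 1: burst=4, C=4
  Job 2: burst=8, C=12
  Job 3: burst=11, C=23
  Job 4: burst=15, C=38
Average completion = 77/4 = 19.25

19.25


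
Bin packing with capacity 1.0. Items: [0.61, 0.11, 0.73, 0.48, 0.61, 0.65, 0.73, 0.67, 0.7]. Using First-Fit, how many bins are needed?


Place items sequentially using First-Fit:
  Item 0.61 -> new Bin 1
  Item 0.11 -> Bin 1 (now 0.72)
  Item 0.73 -> new Bin 2
  Item 0.48 -> new Bin 3
  Item 0.61 -> new Bin 4
  Item 0.65 -> new Bin 5
  Item 0.73 -> new Bin 6
  Item 0.67 -> new Bin 7
  Item 0.7 -> new Bin 8
Total bins used = 8

8


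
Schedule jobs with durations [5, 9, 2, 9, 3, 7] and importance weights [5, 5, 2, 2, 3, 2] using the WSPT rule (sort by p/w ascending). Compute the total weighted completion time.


Compute p/w ratios and sort ascending (WSPT): [(5, 5), (2, 2), (3, 3), (9, 5), (7, 2), (9, 2)]
Compute weighted completion times:
  Job (p=5,w=5): C=5, w*C=5*5=25
  Job (p=2,w=2): C=7, w*C=2*7=14
  Job (p=3,w=3): C=10, w*C=3*10=30
  Job (p=9,w=5): C=19, w*C=5*19=95
  Job (p=7,w=2): C=26, w*C=2*26=52
  Job (p=9,w=2): C=35, w*C=2*35=70
Total weighted completion time = 286

286


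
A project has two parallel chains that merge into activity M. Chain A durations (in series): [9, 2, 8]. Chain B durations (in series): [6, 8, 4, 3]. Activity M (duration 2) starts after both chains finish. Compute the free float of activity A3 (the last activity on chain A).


ES(A3) = sum of predecessors on chain A = 11
EF(A3) = ES + duration = 11 + 8 = 19
Successor of A3 is M. ES(M) = max(sum(A), sum(B)) = max(19, 21) = 21
Free float = ES(successor) - EF(current) = 21 - 19 = 2

2


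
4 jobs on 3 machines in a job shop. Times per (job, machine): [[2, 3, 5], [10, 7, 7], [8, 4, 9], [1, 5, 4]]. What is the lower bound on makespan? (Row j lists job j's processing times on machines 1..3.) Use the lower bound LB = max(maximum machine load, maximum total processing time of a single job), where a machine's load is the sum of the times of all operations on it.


Machine loads:
  Machine 1: 2 + 10 + 8 + 1 = 21
  Machine 2: 3 + 7 + 4 + 5 = 19
  Machine 3: 5 + 7 + 9 + 4 = 25
Max machine load = 25
Job totals:
  Job 1: 10
  Job 2: 24
  Job 3: 21
  Job 4: 10
Max job total = 24
Lower bound = max(25, 24) = 25

25


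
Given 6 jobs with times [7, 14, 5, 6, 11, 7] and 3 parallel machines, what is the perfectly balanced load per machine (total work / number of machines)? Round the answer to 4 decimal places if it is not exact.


Total processing time = 7 + 14 + 5 + 6 + 11 + 7 = 50
Number of machines = 3
Ideal balanced load = 50 / 3 = 16.6667

16.6667


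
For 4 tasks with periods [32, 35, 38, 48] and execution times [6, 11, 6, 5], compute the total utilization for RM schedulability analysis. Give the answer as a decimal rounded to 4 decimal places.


Compute individual utilizations (exact fractions):
  Task 1: C/T = 6/32 = 3/16 (approx. 0.1875)
  Task 2: C/T = 11/35 (approx. 0.3143)
  Task 3: C/T = 6/38 = 3/19 (approx. 0.1579)
  Task 4: C/T = 5/48 (approx. 0.1042)
Total utilization U = 3/16 + 11/35 + 3/19 + 5/48 = 12191/15960
Rounded to 4 decimal places: U = 0.7638
RM (Liu & Layland) bound for 4 tasks = 0.756828; compare with U = 12191/15960 (approx. 0.763847)
bound < U <= 1, so the RM sufficient condition is not met (inconclusive; an exact test such as response-time analysis is needed).

0.7638


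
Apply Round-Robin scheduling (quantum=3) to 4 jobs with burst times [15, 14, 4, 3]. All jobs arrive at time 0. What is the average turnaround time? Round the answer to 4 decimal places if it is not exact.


Time quantum = 3
Execution trace:
  J1 runs 3 units, time = 3
  J2 runs 3 units, time = 6
  J3 runs 3 units, time = 9
  J4 runs 3 units, time = 12
  J1 runs 3 units, time = 15
  J2 runs 3 units, time = 18
  J3 runs 1 units, time = 19
  J1 runs 3 units, time = 22
  J2 runs 3 units, time = 25
  J1 runs 3 units, time = 28
  J2 runs 3 units, time = 31
  J1 runs 3 units, time = 34
  J2 runs 2 units, time = 36
Finish times: [34, 36, 19, 12]
Average turnaround = 101/4 = 25.25

25.25


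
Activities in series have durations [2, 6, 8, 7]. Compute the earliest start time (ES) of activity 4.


Activity 4 starts after activities 1 through 3 complete.
Predecessor durations: [2, 6, 8]
ES = 2 + 6 + 8 = 16

16


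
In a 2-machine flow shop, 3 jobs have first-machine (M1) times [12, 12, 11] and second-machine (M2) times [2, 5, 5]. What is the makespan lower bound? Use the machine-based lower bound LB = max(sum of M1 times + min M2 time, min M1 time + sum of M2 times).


LB1 = sum(M1 times) + min(M2 times) = 35 + 2 = 37
LB2 = min(M1 times) + sum(M2 times) = 11 + 12 = 23
Lower bound = max(LB1, LB2) = max(37, 23) = 37

37


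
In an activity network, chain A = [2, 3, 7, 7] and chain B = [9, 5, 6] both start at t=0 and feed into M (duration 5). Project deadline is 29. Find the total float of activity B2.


Forward pass: ES(B2) = sum of predecessors on chain B = 9
EF = ES + duration = 9 + 5 = 14
Backward pass: LF(M) = deadline = 29; LS(M) = 29 - 5 = 24
LF(B2) = LS(M) - sum(successors on chain B) = 24 - 6 = 18
LS = LF - duration = 18 - 5 = 13
Total float = LS - ES = 13 - 9 = 4

4


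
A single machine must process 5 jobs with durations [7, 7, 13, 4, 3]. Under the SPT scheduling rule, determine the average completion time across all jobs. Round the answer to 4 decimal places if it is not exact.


Sort jobs by processing time (SPT order): [3, 4, 7, 7, 13]
Compute completion times sequentially:
  Job 1: processing = 3, completes at 3
  Job 2: processing = 4, completes at 7
  Job 3: processing = 7, completes at 14
  Job 4: processing = 7, completes at 21
  Job 5: processing = 13, completes at 34
Sum of completion times = 79
Average completion time = 79/5 = 15.8

15.8


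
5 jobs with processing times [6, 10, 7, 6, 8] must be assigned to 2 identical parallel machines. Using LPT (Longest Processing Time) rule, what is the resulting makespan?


Sort jobs in decreasing order (LPT): [10, 8, 7, 6, 6]
Assign each job to the least loaded machine:
  Machine 1: jobs [10, 6], load = 16
  Machine 2: jobs [8, 7, 6], load = 21
Makespan = max load = 21

21


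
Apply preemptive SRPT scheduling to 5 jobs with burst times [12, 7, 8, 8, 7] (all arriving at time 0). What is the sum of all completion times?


Since all jobs arrive at t=0, SRPT equals SPT ordering.
SPT order: [7, 7, 8, 8, 12]
Completion times:
  Job 1: p=7, C=7
  Job 2: p=7, C=14
  Job 3: p=8, C=22
  Job 4: p=8, C=30
  Job 5: p=12, C=42
Total completion time = 7 + 14 + 22 + 30 + 42 = 115

115


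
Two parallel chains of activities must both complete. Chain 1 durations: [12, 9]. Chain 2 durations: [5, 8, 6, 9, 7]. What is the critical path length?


Path A total = 12 + 9 = 21
Path B total = 5 + 8 + 6 + 9 + 7 = 35
Critical path = longest path = max(21, 35) = 35

35


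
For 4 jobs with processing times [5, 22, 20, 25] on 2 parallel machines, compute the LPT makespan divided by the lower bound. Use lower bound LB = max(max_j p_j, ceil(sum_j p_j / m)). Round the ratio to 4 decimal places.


LPT order: [25, 22, 20, 5]
Machine loads after assignment: [30, 42]
LPT makespan = 42
Lower bound = max(max_job, ceil(total/2)) = max(25, 36) = 36
Ratio = 42 / 36 = 1.1667

1.1667


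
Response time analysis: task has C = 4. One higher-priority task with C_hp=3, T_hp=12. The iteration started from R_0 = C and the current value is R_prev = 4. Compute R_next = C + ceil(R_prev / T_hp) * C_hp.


R_next = C + ceil(R_prev / T_hp) * C_hp
ceil(4 / 12) = ceil(0.3333) = 1
Interference = 1 * 3 = 3
R_next = 4 + 3 = 7

7


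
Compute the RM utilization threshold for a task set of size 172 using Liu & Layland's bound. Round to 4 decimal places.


Compute 2^(1/172) = 1.0040380565
Subtract 1: 1.0040380565 - 1 = 0.0040380565
Multiply by n: 172 * 0.0040380565 = 0.6945457180
Round to 4 dp: 0.6945

0.6945


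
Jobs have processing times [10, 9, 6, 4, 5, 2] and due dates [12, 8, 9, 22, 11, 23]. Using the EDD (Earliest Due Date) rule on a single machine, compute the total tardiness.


Sort by due date (EDD order): [(9, 8), (6, 9), (5, 11), (10, 12), (4, 22), (2, 23)]
Compute completion times and tardiness:
  Job 1: p=9, d=8, C=9, tardiness=max(0,9-8)=1
  Job 2: p=6, d=9, C=15, tardiness=max(0,15-9)=6
  Job 3: p=5, d=11, C=20, tardiness=max(0,20-11)=9
  Job 4: p=10, d=12, C=30, tardiness=max(0,30-12)=18
  Job 5: p=4, d=22, C=34, tardiness=max(0,34-22)=12
  Job 6: p=2, d=23, C=36, tardiness=max(0,36-23)=13
Total tardiness = 59

59


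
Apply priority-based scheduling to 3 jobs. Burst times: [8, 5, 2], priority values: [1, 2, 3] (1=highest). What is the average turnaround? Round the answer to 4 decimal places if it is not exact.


Sort by priority (ascending = highest first):
Order: [(1, 8), (2, 5), (3, 2)]
Completion times:
  Priority 1, burst=8, C=8
  Priority 2, burst=5, C=13
  Priority 3, burst=2, C=15
Average turnaround = 36/3 = 12.0

12.0


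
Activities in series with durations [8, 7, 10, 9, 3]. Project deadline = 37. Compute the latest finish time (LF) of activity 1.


LF(activity 1) = deadline - sum of successor durations
Successors: activities 2 through 5 with durations [7, 10, 9, 3]
Sum of successor durations = 29
LF = 37 - 29 = 8

8


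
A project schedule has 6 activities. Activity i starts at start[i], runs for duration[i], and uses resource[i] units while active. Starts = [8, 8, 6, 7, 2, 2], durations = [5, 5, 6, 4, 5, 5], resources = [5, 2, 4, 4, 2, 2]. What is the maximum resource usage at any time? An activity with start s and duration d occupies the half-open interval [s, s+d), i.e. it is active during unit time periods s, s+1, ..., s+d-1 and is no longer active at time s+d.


Each activity i is active on [start_i, start_i + duration_i).
Compute total resource usage per time slot:
  t=0: active resources = [], total = 0
  t=1: active resources = [], total = 0
  t=2: active resources = [2, 2], total = 4
  t=3: active resources = [2, 2], total = 4
  t=4: active resources = [2, 2], total = 4
  t=5: active resources = [2, 2], total = 4
  t=6: active resources = [4, 2, 2], total = 8
  t=7: active resources = [4, 4], total = 8
  t=8: active resources = [5, 2, 4, 4], total = 15
  t=9: active resources = [5, 2, 4, 4], total = 15
  t=10: active resources = [5, 2, 4, 4], total = 15
  t=11: active resources = [5, 2, 4], total = 11
  t=12: active resources = [5, 2], total = 7
Peak resource demand = 15

15


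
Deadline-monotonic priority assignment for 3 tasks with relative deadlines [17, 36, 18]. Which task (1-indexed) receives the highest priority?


Sort tasks by relative deadline (ascending):
  Task 1: deadline = 17
  Task 3: deadline = 18
  Task 2: deadline = 36
Priority order (highest first): [1, 3, 2]
Highest priority task = 1

1


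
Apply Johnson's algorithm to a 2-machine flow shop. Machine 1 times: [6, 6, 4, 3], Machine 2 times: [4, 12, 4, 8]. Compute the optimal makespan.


Apply Johnson's rule:
  Group 1 (a <= b): [(4, 3, 8), (3, 4, 4), (2, 6, 12)]
  Group 2 (a > b): [(1, 6, 4)]
Optimal job order: [4, 3, 2, 1]
Schedule:
  Job 4: M1 done at 3, M2 done at 11
  Job 3: M1 done at 7, M2 done at 15
  Job 2: M1 done at 13, M2 done at 27
  Job 1: M1 done at 19, M2 done at 31
Makespan = 31

31


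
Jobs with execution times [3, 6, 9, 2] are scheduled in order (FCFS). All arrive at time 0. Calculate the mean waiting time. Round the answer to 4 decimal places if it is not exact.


FCFS order (as given): [3, 6, 9, 2]
Waiting times:
  Job 1: wait = 0
  Job 2: wait = 3
  Job 3: wait = 9
  Job 4: wait = 18
Sum of waiting times = 30
Average waiting time = 30/4 = 7.5

7.5


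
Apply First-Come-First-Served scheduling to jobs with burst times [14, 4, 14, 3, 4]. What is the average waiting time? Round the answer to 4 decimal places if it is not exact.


FCFS order (as given): [14, 4, 14, 3, 4]
Waiting times:
  Job 1: wait = 0
  Job 2: wait = 14
  Job 3: wait = 18
  Job 4: wait = 32
  Job 5: wait = 35
Sum of waiting times = 99
Average waiting time = 99/5 = 19.8

19.8


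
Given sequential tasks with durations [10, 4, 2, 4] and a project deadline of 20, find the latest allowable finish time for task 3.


LF(activity 3) = deadline - sum of successor durations
Successors: activities 4 through 4 with durations [4]
Sum of successor durations = 4
LF = 20 - 4 = 16

16


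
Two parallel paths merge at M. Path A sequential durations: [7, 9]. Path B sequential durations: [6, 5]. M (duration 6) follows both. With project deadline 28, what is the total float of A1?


Forward pass: ES(A1) = sum of predecessors on chain A = 0
EF = ES + duration = 0 + 7 = 7
Backward pass: LF(M) = deadline = 28; LS(M) = 28 - 6 = 22
LF(A1) = LS(M) - sum(successors on chain A) = 22 - 9 = 13
LS = LF - duration = 13 - 7 = 6
Total float = LS - ES = 6 - 0 = 6

6


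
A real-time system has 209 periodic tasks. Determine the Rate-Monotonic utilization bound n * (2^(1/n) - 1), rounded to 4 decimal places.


Compute 2^(1/209) = 1.0033219993
Subtract 1: 1.0033219993 - 1 = 0.0033219993
Multiply by n: 209 * 0.0033219993 = 0.6942978537
Round to 4 dp: 0.6943

0.6943


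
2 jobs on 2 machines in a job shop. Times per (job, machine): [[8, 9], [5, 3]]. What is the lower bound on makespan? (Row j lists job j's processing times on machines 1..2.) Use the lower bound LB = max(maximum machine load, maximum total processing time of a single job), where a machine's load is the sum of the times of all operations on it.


Machine loads:
  Machine 1: 8 + 5 = 13
  Machine 2: 9 + 3 = 12
Max machine load = 13
Job totals:
  Job 1: 17
  Job 2: 8
Max job total = 17
Lower bound = max(13, 17) = 17

17


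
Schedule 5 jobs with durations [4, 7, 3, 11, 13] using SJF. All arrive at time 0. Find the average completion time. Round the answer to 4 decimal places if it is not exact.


SJF order (ascending): [3, 4, 7, 11, 13]
Completion times:
  Job 1: burst=3, C=3
  Job 2: burst=4, C=7
  Job 3: burst=7, C=14
  Job 4: burst=11, C=25
  Job 5: burst=13, C=38
Average completion = 87/5 = 17.4

17.4


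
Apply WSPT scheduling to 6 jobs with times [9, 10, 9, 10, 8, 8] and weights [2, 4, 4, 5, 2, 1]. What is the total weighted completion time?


Compute p/w ratios and sort ascending (WSPT): [(10, 5), (9, 4), (10, 4), (8, 2), (9, 2), (8, 1)]
Compute weighted completion times:
  Job (p=10,w=5): C=10, w*C=5*10=50
  Job (p=9,w=4): C=19, w*C=4*19=76
  Job (p=10,w=4): C=29, w*C=4*29=116
  Job (p=8,w=2): C=37, w*C=2*37=74
  Job (p=9,w=2): C=46, w*C=2*46=92
  Job (p=8,w=1): C=54, w*C=1*54=54
Total weighted completion time = 462

462


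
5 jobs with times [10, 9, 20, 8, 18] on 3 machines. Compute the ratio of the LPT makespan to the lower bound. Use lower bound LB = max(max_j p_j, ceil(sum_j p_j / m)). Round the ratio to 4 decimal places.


LPT order: [20, 18, 10, 9, 8]
Machine loads after assignment: [20, 26, 19]
LPT makespan = 26
Lower bound = max(max_job, ceil(total/3)) = max(20, 22) = 22
Ratio = 26 / 22 = 1.1818

1.1818


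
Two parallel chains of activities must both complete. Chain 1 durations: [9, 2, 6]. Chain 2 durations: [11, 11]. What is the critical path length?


Path A total = 9 + 2 + 6 = 17
Path B total = 11 + 11 = 22
Critical path = longest path = max(17, 22) = 22

22


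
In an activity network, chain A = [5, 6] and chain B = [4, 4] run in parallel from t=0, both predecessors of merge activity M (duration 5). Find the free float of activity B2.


ES(B2) = sum of predecessors on chain B = 4
EF(B2) = ES + duration = 4 + 4 = 8
Successor of B2 is M. ES(M) = max(sum(A), sum(B)) = max(11, 8) = 11
Free float = ES(successor) - EF(current) = 11 - 8 = 3

3


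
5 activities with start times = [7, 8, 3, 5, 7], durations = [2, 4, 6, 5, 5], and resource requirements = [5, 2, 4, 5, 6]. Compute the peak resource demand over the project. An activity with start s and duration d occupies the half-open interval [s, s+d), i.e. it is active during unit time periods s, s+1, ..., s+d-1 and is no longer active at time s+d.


Each activity i is active on [start_i, start_i + duration_i).
Compute total resource usage per time slot:
  t=0: active resources = [], total = 0
  t=1: active resources = [], total = 0
  t=2: active resources = [], total = 0
  t=3: active resources = [4], total = 4
  t=4: active resources = [4], total = 4
  t=5: active resources = [4, 5], total = 9
  t=6: active resources = [4, 5], total = 9
  t=7: active resources = [5, 4, 5, 6], total = 20
  t=8: active resources = [5, 2, 4, 5, 6], total = 22
  t=9: active resources = [2, 5, 6], total = 13
  t=10: active resources = [2, 6], total = 8
  t=11: active resources = [2, 6], total = 8
Peak resource demand = 22

22


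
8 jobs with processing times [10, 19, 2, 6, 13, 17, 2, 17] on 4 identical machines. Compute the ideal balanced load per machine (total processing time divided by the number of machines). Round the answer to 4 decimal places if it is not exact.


Total processing time = 10 + 19 + 2 + 6 + 13 + 17 + 2 + 17 = 86
Number of machines = 4
Ideal balanced load = 86 / 4 = 21.5

21.5


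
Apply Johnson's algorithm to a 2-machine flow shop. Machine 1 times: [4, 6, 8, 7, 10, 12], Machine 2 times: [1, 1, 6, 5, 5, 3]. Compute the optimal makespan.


Apply Johnson's rule:
  Group 1 (a <= b): []
  Group 2 (a > b): [(3, 8, 6), (4, 7, 5), (5, 10, 5), (6, 12, 3), (1, 4, 1), (2, 6, 1)]
Optimal job order: [3, 4, 5, 6, 1, 2]
Schedule:
  Job 3: M1 done at 8, M2 done at 14
  Job 4: M1 done at 15, M2 done at 20
  Job 5: M1 done at 25, M2 done at 30
  Job 6: M1 done at 37, M2 done at 40
  Job 1: M1 done at 41, M2 done at 42
  Job 2: M1 done at 47, M2 done at 48
Makespan = 48

48


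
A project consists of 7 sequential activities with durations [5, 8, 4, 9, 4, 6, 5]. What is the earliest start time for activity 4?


Activity 4 starts after activities 1 through 3 complete.
Predecessor durations: [5, 8, 4]
ES = 5 + 8 + 4 = 17

17


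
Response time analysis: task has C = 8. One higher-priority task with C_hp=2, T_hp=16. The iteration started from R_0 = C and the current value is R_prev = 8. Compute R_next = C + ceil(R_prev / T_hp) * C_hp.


R_next = C + ceil(R_prev / T_hp) * C_hp
ceil(8 / 16) = ceil(0.5) = 1
Interference = 1 * 2 = 2
R_next = 8 + 2 = 10

10


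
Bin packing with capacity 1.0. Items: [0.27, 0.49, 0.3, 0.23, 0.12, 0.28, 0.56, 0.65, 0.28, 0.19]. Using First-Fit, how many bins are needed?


Place items sequentially using First-Fit:
  Item 0.27 -> new Bin 1
  Item 0.49 -> Bin 1 (now 0.76)
  Item 0.3 -> new Bin 2
  Item 0.23 -> Bin 1 (now 0.99)
  Item 0.12 -> Bin 2 (now 0.42)
  Item 0.28 -> Bin 2 (now 0.7)
  Item 0.56 -> new Bin 3
  Item 0.65 -> new Bin 4
  Item 0.28 -> Bin 2 (now 0.98)
  Item 0.19 -> Bin 3 (now 0.75)
Total bins used = 4

4


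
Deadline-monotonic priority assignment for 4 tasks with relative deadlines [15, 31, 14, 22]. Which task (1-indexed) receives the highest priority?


Sort tasks by relative deadline (ascending):
  Task 3: deadline = 14
  Task 1: deadline = 15
  Task 4: deadline = 22
  Task 2: deadline = 31
Priority order (highest first): [3, 1, 4, 2]
Highest priority task = 3

3


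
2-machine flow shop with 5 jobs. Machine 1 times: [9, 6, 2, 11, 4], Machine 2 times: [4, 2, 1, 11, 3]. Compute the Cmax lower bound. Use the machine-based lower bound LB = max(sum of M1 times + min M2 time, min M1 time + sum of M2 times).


LB1 = sum(M1 times) + min(M2 times) = 32 + 1 = 33
LB2 = min(M1 times) + sum(M2 times) = 2 + 21 = 23
Lower bound = max(LB1, LB2) = max(33, 23) = 33

33


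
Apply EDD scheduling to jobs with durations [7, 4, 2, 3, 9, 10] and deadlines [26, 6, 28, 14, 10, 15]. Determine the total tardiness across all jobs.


Sort by due date (EDD order): [(4, 6), (9, 10), (3, 14), (10, 15), (7, 26), (2, 28)]
Compute completion times and tardiness:
  Job 1: p=4, d=6, C=4, tardiness=max(0,4-6)=0
  Job 2: p=9, d=10, C=13, tardiness=max(0,13-10)=3
  Job 3: p=3, d=14, C=16, tardiness=max(0,16-14)=2
  Job 4: p=10, d=15, C=26, tardiness=max(0,26-15)=11
  Job 5: p=7, d=26, C=33, tardiness=max(0,33-26)=7
  Job 6: p=2, d=28, C=35, tardiness=max(0,35-28)=7
Total tardiness = 30

30


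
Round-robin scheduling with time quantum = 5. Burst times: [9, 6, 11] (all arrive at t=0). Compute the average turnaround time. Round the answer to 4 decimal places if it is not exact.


Time quantum = 5
Execution trace:
  J1 runs 5 units, time = 5
  J2 runs 5 units, time = 10
  J3 runs 5 units, time = 15
  J1 runs 4 units, time = 19
  J2 runs 1 units, time = 20
  J3 runs 5 units, time = 25
  J3 runs 1 units, time = 26
Finish times: [19, 20, 26]
Average turnaround = 65/3 = 21.6667

21.6667


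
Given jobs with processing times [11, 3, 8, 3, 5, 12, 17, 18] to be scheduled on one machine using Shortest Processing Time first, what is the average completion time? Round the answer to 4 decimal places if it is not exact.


Sort jobs by processing time (SPT order): [3, 3, 5, 8, 11, 12, 17, 18]
Compute completion times sequentially:
  Job 1: processing = 3, completes at 3
  Job 2: processing = 3, completes at 6
  Job 3: processing = 5, completes at 11
  Job 4: processing = 8, completes at 19
  Job 5: processing = 11, completes at 30
  Job 6: processing = 12, completes at 42
  Job 7: processing = 17, completes at 59
  Job 8: processing = 18, completes at 77
Sum of completion times = 247
Average completion time = 247/8 = 30.875

30.875


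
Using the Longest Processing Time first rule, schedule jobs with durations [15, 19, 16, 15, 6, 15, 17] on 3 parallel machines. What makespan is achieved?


Sort jobs in decreasing order (LPT): [19, 17, 16, 15, 15, 15, 6]
Assign each job to the least loaded machine:
  Machine 1: jobs [19, 15], load = 34
  Machine 2: jobs [17, 15], load = 32
  Machine 3: jobs [16, 15, 6], load = 37
Makespan = max load = 37

37


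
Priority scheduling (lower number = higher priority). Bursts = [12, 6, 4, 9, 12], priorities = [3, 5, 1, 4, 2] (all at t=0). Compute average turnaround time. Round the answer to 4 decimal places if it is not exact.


Sort by priority (ascending = highest first):
Order: [(1, 4), (2, 12), (3, 12), (4, 9), (5, 6)]
Completion times:
  Priority 1, burst=4, C=4
  Priority 2, burst=12, C=16
  Priority 3, burst=12, C=28
  Priority 4, burst=9, C=37
  Priority 5, burst=6, C=43
Average turnaround = 128/5 = 25.6

25.6


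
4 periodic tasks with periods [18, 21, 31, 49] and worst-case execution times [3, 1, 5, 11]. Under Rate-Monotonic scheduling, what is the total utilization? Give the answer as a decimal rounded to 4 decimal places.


Compute individual utilizations (exact fractions):
  Task 1: C/T = 3/18 = 1/6 (approx. 0.1667)
  Task 2: C/T = 1/21 (approx. 0.0476)
  Task 3: C/T = 5/31 (approx. 0.1613)
  Task 4: C/T = 11/49 (approx. 0.2245)
Total utilization U = 1/6 + 1/21 + 5/31 + 11/49 = 1823/3038
Rounded to 4 decimal places: U = 0.6001
RM (Liu & Layland) bound for 4 tasks = 0.756828; compare with U = 1823/3038 (approx. 0.600066)
U <= bound, so schedulable by RM sufficient condition.

0.6001


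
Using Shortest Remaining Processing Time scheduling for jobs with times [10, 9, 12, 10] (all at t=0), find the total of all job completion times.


Since all jobs arrive at t=0, SRPT equals SPT ordering.
SPT order: [9, 10, 10, 12]
Completion times:
  Job 1: p=9, C=9
  Job 2: p=10, C=19
  Job 3: p=10, C=29
  Job 4: p=12, C=41
Total completion time = 9 + 19 + 29 + 41 = 98

98
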